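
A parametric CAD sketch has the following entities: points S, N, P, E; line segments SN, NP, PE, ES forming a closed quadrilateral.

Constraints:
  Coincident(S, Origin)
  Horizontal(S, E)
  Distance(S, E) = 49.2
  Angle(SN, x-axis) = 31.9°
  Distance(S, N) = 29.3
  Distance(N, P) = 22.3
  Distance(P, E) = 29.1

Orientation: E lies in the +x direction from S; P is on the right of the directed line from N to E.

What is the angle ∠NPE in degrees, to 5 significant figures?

66.734°

Checks: |NP| = 22.30 ✓; |PE| = 29.10 ✓.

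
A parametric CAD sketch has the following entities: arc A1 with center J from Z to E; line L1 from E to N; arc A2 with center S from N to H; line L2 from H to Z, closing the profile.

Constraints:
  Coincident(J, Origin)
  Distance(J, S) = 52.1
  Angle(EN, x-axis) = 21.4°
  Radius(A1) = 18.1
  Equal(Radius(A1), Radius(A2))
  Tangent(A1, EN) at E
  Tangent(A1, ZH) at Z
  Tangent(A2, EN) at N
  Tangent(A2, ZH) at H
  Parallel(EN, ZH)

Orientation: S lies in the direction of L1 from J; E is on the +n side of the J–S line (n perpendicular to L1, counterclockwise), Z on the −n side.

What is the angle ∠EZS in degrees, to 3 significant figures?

70.8°

The slot axis is L1's direction at 21.4°, so u = (cos 21.4°, sin 21.4°) = (0.931, 0.365) and n = (−sin 21.4°, cos 21.4°) = (-0.365, 0.931). J is at the origin and S lies 52.1 along u from J, so S = 52.1·u = (48.5, 19.0). Tangency of A1 to both parallel lines with radius 18.1 puts E and Z at J ± 18.1·n: E = (-6.60, 16.9), Z = (6.60, -16.9). Then cos ∠EZS = ZE·ZS / (|ZE||ZS|), giving 70.8°.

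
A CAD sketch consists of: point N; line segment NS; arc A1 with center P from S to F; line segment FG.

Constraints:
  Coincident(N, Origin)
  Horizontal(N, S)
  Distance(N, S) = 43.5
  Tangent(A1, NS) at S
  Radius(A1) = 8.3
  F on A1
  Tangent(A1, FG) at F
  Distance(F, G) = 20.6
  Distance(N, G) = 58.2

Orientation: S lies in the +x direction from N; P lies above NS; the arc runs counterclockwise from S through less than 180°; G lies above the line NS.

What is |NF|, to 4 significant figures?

52.54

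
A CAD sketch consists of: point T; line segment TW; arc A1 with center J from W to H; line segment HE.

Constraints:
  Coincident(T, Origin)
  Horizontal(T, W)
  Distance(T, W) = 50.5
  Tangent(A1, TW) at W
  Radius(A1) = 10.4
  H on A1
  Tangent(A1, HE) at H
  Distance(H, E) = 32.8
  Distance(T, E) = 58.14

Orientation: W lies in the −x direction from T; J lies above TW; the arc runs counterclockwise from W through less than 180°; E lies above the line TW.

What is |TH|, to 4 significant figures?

41.36

Checks: T.y = 0.00, W.y = 0.00 ✓; |JH| = 10.40 ✓; ∠(JH, HE) = 90.00° ✓; |HE| = 32.80 ✓; |TE| = 58.14 ✓.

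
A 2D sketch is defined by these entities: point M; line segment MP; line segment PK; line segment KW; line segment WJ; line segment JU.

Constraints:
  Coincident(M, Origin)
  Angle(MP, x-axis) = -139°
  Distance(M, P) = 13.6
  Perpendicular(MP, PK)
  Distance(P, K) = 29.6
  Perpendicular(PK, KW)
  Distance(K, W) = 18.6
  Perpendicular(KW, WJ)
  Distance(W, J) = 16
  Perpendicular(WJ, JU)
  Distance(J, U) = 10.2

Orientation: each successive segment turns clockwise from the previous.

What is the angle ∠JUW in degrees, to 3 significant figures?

57.5°

M is at the origin; MP runs at -139.0° with length 13.6, so P = (-10.3, -8.92). MP is perpendicular to PK, so PK runs at 131°; with |PK| = 29.6, K = (-29.7, 13.4). PK is perpendicular to KW, so KW runs at 41.0°; with |KW| = 18.6, W = (-15.6, 25.6). KW is perpendicular to WJ, so WJ runs at -49.0°; with |WJ| = 16.0, J = (-5.15, 13.5). WJ is perpendicular to JU, so JU runs at -139°; with |JU| = 10.2, U = (-12.8, 6.85). Then cos ∠JUW = UJ·UW / (|UJ||UW|), giving 57.5°.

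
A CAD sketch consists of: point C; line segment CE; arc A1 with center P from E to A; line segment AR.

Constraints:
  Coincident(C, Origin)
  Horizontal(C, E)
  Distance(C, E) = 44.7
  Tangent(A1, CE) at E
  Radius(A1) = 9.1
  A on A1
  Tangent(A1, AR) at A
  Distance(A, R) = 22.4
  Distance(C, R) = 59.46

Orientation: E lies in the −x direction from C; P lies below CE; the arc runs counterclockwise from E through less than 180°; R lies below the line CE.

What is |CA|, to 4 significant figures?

54.72

C is at the origin; C and E share the same y with |CE| = 44.7 and E on the −x side, so E = (-44.70, 0.000). A1 meets CE tangentially, so PE is at right angles to CE, so P = E + (0, -9.1) = (-44.70, -9.100). Since PA ⟂ AR (tangency), |PR| = √(9.1² + 22.4²) = 24.18 regardless of where A sits on A1. So R lies on both circle(C, 59.46) and circle(P, 24.18); the below-CE intersection is R = (-49.61, -32.77). A is the foot of the tangent from R: A = (-53.65, -10.74).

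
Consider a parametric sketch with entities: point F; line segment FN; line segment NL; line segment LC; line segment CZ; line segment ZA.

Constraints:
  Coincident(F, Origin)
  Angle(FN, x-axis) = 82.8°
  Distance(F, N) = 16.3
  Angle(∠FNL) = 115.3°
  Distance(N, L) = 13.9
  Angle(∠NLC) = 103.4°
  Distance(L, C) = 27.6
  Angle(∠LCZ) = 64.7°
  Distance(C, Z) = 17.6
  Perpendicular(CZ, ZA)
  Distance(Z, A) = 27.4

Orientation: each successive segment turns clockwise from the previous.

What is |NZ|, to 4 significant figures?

23.42

∠NLC = 103.4° gives LC at -58.50° from the x-axis; with |LC| = 27.6, C = (29.68, -3.043). ∠LCZ = 64.7° gives CZ at -173.8° from the x-axis; with |CZ| = 17.6, Z = (12.18, -4.944). Then |NZ| = |Z − N| = 23.42.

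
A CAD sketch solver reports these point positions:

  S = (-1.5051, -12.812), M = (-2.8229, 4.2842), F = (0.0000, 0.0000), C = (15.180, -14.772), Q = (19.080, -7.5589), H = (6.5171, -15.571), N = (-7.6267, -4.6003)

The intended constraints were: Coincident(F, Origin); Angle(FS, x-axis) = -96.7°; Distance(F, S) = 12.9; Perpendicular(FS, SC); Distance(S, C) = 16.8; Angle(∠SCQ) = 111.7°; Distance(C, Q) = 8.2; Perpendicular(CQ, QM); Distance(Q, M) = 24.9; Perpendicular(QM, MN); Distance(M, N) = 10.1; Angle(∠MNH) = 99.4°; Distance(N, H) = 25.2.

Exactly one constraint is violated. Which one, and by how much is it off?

Distance(N, H) = 25.2 — off by 7.30.

F = (0.00, 0.00) ✓; FS at -96.70° ✓; |FS| = 12.90 ✓; ∠(FS, SC) = 90.00° ✓; |SC| = 16.80 ✓; ∠SCQ = 111.7° ✓; |CQ| = 8.200 ✓; ∠(CQ, QM) = 90.00° ✓; |QM| = 24.90 ✓; ∠(QM, MN) = 90.00° ✓; |MN| = 10.10 ✓; ∠MNH = 99.40° ✓; |NH| = 17.90 ✗.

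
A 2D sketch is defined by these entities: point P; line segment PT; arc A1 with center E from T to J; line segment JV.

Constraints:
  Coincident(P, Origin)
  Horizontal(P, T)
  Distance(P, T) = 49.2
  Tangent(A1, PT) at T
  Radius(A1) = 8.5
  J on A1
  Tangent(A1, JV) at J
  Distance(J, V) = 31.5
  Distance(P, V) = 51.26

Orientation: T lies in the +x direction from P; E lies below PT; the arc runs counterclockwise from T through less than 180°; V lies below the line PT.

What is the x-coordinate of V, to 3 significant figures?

34.7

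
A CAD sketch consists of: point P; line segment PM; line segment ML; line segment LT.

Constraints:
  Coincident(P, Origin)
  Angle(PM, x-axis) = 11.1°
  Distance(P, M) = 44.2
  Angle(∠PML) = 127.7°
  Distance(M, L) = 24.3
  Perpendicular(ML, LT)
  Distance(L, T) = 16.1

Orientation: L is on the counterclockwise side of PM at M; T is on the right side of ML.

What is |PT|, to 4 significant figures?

72.41

P is at the origin; PM runs at 11.1° with length 44.2, so M = 44.2·(cos 11.1°, sin 11.1°) = (43.37, 8.509). ∠PML = 127.7°, so ML runs at 11.1° + (180° − 127.7°) = 63.40° from the x-axis; with |ML| = 24.3, L = M + 24.3·(cos 63.40°, sin 63.40°) = (54.25, 30.24). ML is perpendicular to LT; with |LT| = 16.1 on the right of ML, T = L + 16.1·(0.8942, -0.4478) = (68.65, 23.03). Then |PT| = |T − P| = 72.41.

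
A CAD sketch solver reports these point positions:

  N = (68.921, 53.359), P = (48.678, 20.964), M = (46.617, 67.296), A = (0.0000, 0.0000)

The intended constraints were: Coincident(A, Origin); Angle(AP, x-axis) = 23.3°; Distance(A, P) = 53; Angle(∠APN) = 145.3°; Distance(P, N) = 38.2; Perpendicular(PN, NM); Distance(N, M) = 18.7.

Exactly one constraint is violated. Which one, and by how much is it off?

Distance(N, M) = 18.7 — off by 7.60.

A = (0.00, 0.00) ✓; AP at 23.30° ✓; |AP| = 53.00 ✓; ∠APN = 145.3° ✓; |PN| = 38.20 ✓; ∠(PN, NM) = 90.00° ✓; |NM| = 26.30 ✗.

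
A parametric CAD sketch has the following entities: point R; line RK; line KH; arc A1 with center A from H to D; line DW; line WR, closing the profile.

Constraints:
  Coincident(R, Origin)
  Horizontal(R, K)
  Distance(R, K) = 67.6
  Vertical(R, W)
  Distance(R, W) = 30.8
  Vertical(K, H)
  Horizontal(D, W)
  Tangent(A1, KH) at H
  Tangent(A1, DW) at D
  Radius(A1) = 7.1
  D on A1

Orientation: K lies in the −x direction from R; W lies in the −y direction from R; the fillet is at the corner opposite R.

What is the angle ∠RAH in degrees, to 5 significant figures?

158.61°

R is at the origin; R and K share the same y with |RK| = 67.6 and K on the −x side, so K = (-67.600, 0.0000). R and W share the same x with |RW| = 30.8 and W on the −y side, so W = (0.0000, -30.800). The virtual corner opposite R is at (-67.600, -30.800). Tangency of A1 to KH means the radius AH is perpendicular to KH and A1 meets DW tangentially, so AD is at right angles to DW, with radius 7.1, so the center A sits 7.1 in from both sides at A = (-60.500, -23.700). That places the tangent points at H = (-67.600, -23.700) on KH and D = (-60.500, -30.800) on DW. Then cos ∠RAH = AR·AH / (|AR||AH|), giving 158.61°.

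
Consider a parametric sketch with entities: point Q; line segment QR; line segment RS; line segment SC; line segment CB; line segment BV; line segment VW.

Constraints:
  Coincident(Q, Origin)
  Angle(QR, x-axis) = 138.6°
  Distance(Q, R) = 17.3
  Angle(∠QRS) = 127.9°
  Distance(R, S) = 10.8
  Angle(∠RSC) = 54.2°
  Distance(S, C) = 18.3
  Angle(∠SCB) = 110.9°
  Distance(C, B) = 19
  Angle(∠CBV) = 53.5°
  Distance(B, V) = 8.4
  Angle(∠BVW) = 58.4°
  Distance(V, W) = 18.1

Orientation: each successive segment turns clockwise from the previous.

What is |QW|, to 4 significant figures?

9.101

Q is at the origin; QR runs at 138.6° with length 17.3, so R = (-12.98, 11.44). ∠QRS = 127.9° gives RS at 86.50° from the x-axis; with |RS| = 10.8, S = (-12.32, 22.22). ∠RSC = 54.2° gives SC at -39.30° from the x-axis; with |SC| = 18.3, C = (1.844, 10.63). ∠SCB = 110.9° gives CB at -108.4° from the x-axis; with |CB| = 19.0, B = (-4.154, -7.399). ∠CBV = 53.5° gives BV at 125.1° from the x-axis; with |BV| = 8.4, V = (-8.984, -0.5265). ∠BVW = 58.4° gives VW at 3.500° from the x-axis; with |VW| = 18.1, W = (9.083, 0.5785). Then |QW| = |W − Q| = 9.101.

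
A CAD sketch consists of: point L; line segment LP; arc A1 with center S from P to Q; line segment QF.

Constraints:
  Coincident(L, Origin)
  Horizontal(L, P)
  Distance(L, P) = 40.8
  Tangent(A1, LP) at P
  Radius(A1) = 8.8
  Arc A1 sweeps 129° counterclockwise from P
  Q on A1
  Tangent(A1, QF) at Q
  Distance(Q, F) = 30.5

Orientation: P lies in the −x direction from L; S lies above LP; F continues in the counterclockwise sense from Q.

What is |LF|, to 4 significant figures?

65.37

L is at the origin; LP is horizontal with |LP| = 40.8 and P on the −x side, so P = (-40.80, 0.000). Since A1 is tangent to LP there, SP ⟂ LP, so S = P + (0, 8.8) = (-40.80, 8.800). On A1, P sits at bearing -90° from S; a 129° counterclockwise sweep puts Q at bearing 39°, so Q = S + 8.8·(cos 39°, sin 39°) = (-33.96, 14.34). A1 meets QF tangentially, so SQ is at right angles to QF, so QF runs along (−sin 39°, cos 39°); with |QF| = 30.5, F = (-53.16, 38.04). Then |LF| = |F − L| = 65.37.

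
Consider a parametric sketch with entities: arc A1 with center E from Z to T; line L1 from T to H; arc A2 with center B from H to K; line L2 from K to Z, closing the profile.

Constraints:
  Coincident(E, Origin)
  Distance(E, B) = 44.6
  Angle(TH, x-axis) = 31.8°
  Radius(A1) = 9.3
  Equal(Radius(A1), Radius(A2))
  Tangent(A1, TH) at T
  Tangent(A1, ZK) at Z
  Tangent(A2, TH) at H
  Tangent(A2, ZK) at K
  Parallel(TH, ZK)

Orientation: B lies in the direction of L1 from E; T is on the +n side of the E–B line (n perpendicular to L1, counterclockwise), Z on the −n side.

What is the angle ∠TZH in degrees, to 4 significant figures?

67.36°

The slot axis is L1's direction at 31.8°, so u = (cos 31.8°, sin 31.8°) = (0.8499, 0.5270) and n = (−sin 31.8°, cos 31.8°) = (-0.5270, 0.8499). E is at the origin and B lies 44.6 along u from E, so B = 44.6·u = (37.91, 23.50). Tangency of A1 to both parallel lines with radius 9.3 puts T and Z at E ± 9.3·n: T = (-4.901, 7.904), Z = (4.901, -7.904). Equal radii place H and K the same way about B: H = B + 9.3·n = (33.00, 31.41), K = B − 9.3·n = (42.81, 15.60). Then cos ∠TZH = ZT·ZH / (|ZT||ZH|), giving 67.36°.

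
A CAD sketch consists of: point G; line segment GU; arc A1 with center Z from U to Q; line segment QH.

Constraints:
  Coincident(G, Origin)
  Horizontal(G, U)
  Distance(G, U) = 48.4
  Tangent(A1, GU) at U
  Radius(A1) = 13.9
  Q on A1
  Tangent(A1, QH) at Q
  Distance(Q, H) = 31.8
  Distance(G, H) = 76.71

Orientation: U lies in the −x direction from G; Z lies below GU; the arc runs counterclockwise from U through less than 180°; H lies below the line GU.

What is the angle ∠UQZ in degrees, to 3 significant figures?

44.1°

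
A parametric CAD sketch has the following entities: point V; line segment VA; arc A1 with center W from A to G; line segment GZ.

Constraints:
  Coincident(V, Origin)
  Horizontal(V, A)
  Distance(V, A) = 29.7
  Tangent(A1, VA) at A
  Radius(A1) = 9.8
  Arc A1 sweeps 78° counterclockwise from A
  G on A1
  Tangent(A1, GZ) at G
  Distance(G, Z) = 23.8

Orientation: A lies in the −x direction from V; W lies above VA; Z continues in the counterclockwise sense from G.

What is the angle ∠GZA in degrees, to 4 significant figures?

13.09°

V is at the origin; VA is horizontal with |VA| = 29.7 and A on the −x side, so A = (-29.70, 0.000). Tangency of A1 to VA means the radius WA is perpendicular to VA, so W = A + (0, 9.8) = (-29.70, 9.800). On A1, A sits at bearing -90° from W; a 78° counterclockwise sweep puts G at bearing -12°, so G = W + 9.8·(cos -12°, sin -12°) = (-20.11, 7.762). The tangent condition forces WG to be normal to GZ, so GZ runs along (−sin -12°, cos -12°); with |GZ| = 23.8, Z = (-15.17, 31.04). Then cos ∠GZA = ZG·ZA / (|ZG||ZA|), giving 13.09°.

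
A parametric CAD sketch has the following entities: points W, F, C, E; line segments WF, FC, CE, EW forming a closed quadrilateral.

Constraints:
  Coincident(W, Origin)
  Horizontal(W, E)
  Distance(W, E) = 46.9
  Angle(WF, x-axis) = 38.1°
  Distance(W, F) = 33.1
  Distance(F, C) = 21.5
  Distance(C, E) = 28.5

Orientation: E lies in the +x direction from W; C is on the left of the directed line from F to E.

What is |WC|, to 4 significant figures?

54.09

Checks: W = (0.00, 0.00) ✓; |FC| = 21.50 ✓; |CE| = 28.50 ✓.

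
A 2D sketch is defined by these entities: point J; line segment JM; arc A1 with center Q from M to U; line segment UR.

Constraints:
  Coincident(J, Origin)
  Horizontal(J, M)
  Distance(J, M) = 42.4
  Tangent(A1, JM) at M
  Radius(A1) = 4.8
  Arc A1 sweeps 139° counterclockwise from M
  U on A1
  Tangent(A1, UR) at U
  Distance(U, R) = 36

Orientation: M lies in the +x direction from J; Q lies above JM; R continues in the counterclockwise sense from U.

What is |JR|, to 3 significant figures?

36.9

On A1, M sits at bearing -90° from Q; a 139° counterclockwise sweep puts U at bearing 49°, so U = Q + 4.8·(cos 49°, sin 49°) = (45.5, 8.42). The tangent condition forces QU to be normal to UR, so UR runs along (−sin 49°, cos 49°); with |UR| = 36.0, R = (18.4, 32.0). Then |JR| = |R − J| = 36.9.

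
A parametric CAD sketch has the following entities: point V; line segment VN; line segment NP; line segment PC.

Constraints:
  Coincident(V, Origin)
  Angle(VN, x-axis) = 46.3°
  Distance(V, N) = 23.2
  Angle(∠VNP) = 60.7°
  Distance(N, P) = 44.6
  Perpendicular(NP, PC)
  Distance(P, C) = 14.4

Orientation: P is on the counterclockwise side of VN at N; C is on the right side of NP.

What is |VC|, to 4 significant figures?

48.01

V is at the origin; VN runs at 46.3° with length 23.2, so N = 23.2·(cos 46.3°, sin 46.3°) = (16.03, 16.77). ∠VNP = 60.7°, so NP runs at 46.3° + (180° − 60.7°) = 165.6° from the x-axis; with |NP| = 44.6, P = N + 44.6·(cos 165.6°, sin 165.6°) = (-27.17, 27.86). The perpendicularity gives PC at right angles to NP; with |PC| = 14.4 on the right of NP, C = P + 14.4·(0.2487, 0.9686) = (-23.59, 41.81). Then |VC| = |C − V| = 48.01.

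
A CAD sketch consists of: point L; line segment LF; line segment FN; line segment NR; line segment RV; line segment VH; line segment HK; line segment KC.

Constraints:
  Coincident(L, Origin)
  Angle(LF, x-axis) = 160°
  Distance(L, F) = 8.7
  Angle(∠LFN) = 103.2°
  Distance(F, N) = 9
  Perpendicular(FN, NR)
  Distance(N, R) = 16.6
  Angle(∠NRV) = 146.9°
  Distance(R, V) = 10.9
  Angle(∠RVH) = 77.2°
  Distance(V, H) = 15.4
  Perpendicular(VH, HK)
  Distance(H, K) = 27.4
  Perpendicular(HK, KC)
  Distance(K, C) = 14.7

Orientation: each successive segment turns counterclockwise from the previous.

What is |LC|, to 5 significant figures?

24.334

L is at the origin; LF runs at 160.0° with length 8.7, so F = (-8.1753, 2.9756). ∠LFN = 103.2° gives FN at -123.20° from the x-axis; with |FN| = 9.0, N = (-13.103, -4.5553). The perpendicularity gives NR at right angles to FN, so NR runs at -33.200°; with |NR| = 16.6, R = (0.78689, -13.645). ∠NRV = 146.9° gives RV at -0.10000° from the x-axis; with |RV| = 10.9, V = (11.687, -13.664). ∠RVH = 77.2° gives VH at 102.70° from the x-axis; with |VH| = 15.4, H = (8.3012, 1.3594). VH ⟂ HK, so HK runs at -167.30°; with |HK| = 27.4, K = (-18.428, -4.6644). HK is perpendicular to KC, so KC runs at -77.300°; with |KC| = 14.7, C = (-15.197, -19.005). Then |LC| = |C − L| = 24.334.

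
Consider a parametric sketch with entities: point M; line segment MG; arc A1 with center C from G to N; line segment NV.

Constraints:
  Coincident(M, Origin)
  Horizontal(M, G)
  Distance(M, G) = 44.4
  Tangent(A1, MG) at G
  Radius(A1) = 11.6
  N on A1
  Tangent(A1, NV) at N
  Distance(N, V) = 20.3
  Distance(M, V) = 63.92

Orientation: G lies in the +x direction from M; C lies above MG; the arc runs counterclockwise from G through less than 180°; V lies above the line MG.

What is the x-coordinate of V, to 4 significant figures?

55.11

M is at the origin; M and G share the same y with |MG| = 44.4 and G on the +x side, so G = (44.40, 0.000). Tangency of A1 to MG means the radius CG is perpendicular to MG, so C = G + (0, 11.6) = (44.40, 11.60). Since CN ⟂ NV (tangency), |CV| = √(11.6² + 20.3²) = 23.38 regardless of where N sits on A1. So V lies on both circle(M, 63.92) and circle(C, 23.38); the above-MG intersection is V = (55.11, 32.38). N is the foot of the tangent from V: N = (55.99, 12.10).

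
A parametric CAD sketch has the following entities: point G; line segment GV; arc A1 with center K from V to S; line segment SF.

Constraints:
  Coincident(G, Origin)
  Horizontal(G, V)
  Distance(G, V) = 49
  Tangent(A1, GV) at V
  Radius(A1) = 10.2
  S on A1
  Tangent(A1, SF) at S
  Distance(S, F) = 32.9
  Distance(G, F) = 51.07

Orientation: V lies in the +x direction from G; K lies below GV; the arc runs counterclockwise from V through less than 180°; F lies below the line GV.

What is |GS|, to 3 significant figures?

39.9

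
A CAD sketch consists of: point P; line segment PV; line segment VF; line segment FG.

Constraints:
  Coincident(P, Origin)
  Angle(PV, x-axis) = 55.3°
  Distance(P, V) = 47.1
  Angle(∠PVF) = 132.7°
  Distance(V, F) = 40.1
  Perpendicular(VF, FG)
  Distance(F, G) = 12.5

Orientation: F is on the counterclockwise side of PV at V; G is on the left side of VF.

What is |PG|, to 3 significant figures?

75.4

P is at the origin; PV runs at 55.3° with length 47.1, so V = 47.1·(cos 55.3°, sin 55.3°) = (26.8, 38.7). ∠PVF = 132.7°, so VF runs at 55.3° + (180° − 132.7°) = 103° from the x-axis; with |VF| = 40.1, F = V + 40.1·(cos 103°, sin 103°) = (18.1, 77.9). The perpendicularity gives FG at right angles to VF; with |FG| = 12.5 on the left of VF, G = F + 12.5·(-0.976, -0.218) = (5.87, 75.1). Then |PG| = |G − P| = 75.4.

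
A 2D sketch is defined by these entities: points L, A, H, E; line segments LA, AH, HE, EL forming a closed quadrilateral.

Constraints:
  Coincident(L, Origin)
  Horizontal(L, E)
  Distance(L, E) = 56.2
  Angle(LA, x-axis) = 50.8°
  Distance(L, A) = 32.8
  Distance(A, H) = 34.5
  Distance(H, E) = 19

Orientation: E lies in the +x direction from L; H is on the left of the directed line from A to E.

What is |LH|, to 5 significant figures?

57.805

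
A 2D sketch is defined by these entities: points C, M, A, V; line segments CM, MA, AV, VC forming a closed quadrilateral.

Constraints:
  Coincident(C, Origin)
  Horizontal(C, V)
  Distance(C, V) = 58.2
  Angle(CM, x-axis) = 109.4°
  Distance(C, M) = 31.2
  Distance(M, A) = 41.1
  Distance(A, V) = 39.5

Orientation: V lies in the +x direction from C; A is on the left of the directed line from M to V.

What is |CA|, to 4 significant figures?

41.82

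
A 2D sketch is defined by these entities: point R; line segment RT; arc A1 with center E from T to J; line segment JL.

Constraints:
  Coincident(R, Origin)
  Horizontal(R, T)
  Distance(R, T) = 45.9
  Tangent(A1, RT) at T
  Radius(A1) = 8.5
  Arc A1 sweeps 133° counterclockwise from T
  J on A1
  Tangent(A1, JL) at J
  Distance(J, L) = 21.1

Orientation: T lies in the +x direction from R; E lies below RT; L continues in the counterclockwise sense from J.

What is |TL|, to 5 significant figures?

30.832

R is at the origin; RT is horizontal with |RT| = 45.9 and T on the +x side, so T = (45.900, 0.0000). Since A1 is tangent to RT there, ET ⟂ RT, so E = T + (0, -8.5) = (45.900, -8.5000). On A1, T sits at bearing 90° from E; a 133° counterclockwise sweep puts J at bearing 223°, so J = E + 8.5·(cos 223°, sin 223°) = (39.683, -14.297). A1 meets JL tangentially, so EJ is at right angles to JL, so JL runs along (−sin 223°, cos 223°); with |JL| = 21.1, L = (54.074, -29.729). Then |TL| = |L − T| = 30.832.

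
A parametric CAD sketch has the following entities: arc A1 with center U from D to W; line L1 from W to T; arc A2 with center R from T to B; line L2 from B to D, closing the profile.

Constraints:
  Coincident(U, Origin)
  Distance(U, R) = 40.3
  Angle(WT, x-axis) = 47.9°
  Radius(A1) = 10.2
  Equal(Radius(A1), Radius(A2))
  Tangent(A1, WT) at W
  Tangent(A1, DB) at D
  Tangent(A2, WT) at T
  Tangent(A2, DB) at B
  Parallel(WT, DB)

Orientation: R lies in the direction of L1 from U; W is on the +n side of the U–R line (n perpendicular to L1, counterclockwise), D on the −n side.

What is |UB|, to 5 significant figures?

41.571

The slot axis is L1's direction at 47.9°, so u = (cos 47.9°, sin 47.9°) = (0.67043, 0.74198) and n = (−sin 47.9°, cos 47.9°) = (-0.74198, 0.67043). U is at the origin and R lies 40.3 along u from U, so R = 40.3·u = (27.018, 29.902). Tangency of A1 to both parallel lines with radius 10.2 puts W and D at U ± 10.2·n: W = (-7.5682, 6.8384), D = (7.5682, -6.8384). Equal radii place T and B the same way about R: T = R + 10.2·n = (19.450, 36.740), B = R − 10.2·n = (34.586, 23.063). Then |UB| = |B − U| = 41.571.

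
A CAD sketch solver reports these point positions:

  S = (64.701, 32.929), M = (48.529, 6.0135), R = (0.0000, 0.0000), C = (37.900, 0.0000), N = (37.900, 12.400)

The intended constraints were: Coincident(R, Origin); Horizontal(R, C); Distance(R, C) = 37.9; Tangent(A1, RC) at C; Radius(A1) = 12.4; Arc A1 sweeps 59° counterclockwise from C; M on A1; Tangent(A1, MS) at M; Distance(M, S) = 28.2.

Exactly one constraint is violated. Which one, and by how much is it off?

Distance(M, S) = 28.2 — off by 3.20.

R = (0.00, 0.00) ✓; R.y = 0.00, C.y = 0.00 ✓; |RC| = 37.90 ✓; ∠(NC, CR) = 90.00° ✓; |NC| = 12.40 ✓; bearing(N→M) − bearing(N→C) = 59.00° ✓; |NM| = 12.40 ✓; ∠(NM, MS) = 90.00° ✓; |MS| = 31.40 ✗.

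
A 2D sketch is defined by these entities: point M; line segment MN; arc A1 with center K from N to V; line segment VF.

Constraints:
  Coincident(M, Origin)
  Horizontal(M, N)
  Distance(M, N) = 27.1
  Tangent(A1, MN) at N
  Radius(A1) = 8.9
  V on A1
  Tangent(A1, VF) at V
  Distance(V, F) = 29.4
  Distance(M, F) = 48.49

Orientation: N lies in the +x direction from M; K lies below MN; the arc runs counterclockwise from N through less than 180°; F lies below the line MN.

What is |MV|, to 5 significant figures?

22.035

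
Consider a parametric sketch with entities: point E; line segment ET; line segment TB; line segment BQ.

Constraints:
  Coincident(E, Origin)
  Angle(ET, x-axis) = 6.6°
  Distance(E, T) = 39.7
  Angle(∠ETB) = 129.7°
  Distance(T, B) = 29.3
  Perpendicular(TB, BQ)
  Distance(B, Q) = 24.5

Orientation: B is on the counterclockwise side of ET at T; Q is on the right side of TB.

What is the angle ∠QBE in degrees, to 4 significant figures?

119.2°

∠ETB = 129.7°, so TB runs at 6.6° + (180° − 129.7°) = 56.90° from the x-axis; with |TB| = 29.3, B = T + 29.3·(cos 56.90°, sin 56.90°) = (55.44, 29.11). TB is perpendicular to BQ; with |BQ| = 24.5 on the right of TB, Q = B + 24.5·(0.8377, -0.5461) = (75.96, 15.73). Then cos ∠QBE = BQ·BE / (|BQ||BE|), giving 119.2°.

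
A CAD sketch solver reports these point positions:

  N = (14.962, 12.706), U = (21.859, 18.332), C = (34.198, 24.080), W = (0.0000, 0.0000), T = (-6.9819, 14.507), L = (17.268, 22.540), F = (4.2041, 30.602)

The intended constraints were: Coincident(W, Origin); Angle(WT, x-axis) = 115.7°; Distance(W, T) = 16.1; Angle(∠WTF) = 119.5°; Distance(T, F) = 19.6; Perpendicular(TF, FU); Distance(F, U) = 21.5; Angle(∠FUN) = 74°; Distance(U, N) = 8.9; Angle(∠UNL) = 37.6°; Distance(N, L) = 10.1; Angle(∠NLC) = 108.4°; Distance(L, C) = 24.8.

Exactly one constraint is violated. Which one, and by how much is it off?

Distance(L, C) = 24.8 — off by 7.80.

W = (0.00, 0.00) ✓; WT at 115.7° ✓; |WT| = 16.10 ✓; ∠WTF = 119.5° ✓; |TF| = 19.60 ✓; ∠(TF, FU) = 90.00° ✓; |FU| = 21.50 ✓; ∠FUN = 74.00° ✓; |UN| = 8.901 ✓; ∠UNL = 37.60° ✓; |NL| = 10.10 ✓; ∠NLC = 108.4° ✓; |LC| = 17.00 ✗.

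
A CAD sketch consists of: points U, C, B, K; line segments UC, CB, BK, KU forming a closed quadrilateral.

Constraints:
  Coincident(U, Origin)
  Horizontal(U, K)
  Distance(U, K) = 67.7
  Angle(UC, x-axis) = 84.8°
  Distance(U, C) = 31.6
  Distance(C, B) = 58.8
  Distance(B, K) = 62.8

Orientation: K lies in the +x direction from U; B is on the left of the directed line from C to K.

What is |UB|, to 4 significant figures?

81.35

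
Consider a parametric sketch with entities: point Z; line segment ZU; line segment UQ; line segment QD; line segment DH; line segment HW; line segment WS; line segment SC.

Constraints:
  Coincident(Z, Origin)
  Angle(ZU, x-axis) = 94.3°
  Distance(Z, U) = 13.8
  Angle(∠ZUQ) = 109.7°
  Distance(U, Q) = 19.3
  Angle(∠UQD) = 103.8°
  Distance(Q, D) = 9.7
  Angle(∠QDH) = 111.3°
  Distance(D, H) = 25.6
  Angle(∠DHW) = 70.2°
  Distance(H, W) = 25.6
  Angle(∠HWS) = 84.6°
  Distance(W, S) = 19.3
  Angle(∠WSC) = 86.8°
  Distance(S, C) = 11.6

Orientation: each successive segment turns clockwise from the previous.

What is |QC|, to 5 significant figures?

9.1500

∠HWS = 84.6° gives WS at 33.900° from the x-axis; with |WS| = 19.3, S = (9.2000, 22.555). ∠WSC = 86.8° gives SC at -59.300° from the x-axis; with |SC| = 11.6, C = (15.122, 12.581). Then |QC| = |C − Q| = 9.1500.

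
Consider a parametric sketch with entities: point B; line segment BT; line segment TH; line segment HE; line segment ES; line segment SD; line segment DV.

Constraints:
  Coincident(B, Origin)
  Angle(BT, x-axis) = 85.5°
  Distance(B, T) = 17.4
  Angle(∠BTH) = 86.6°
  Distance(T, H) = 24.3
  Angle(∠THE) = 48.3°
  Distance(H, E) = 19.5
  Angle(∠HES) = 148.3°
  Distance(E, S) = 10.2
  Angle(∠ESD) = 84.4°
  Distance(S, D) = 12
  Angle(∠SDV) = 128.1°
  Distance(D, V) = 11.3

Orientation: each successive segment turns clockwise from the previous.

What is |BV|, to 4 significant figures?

20.99

∠ESD = 84.4° gives SD at 93.10° from the x-axis; with |SD| = 12.0, D = (-0.1470, 11.81). ∠SDV = 128.1° gives DV at 41.20° from the x-axis; with |DV| = 11.3, V = (8.355, 19.25). Then |BV| = |V − B| = 20.99.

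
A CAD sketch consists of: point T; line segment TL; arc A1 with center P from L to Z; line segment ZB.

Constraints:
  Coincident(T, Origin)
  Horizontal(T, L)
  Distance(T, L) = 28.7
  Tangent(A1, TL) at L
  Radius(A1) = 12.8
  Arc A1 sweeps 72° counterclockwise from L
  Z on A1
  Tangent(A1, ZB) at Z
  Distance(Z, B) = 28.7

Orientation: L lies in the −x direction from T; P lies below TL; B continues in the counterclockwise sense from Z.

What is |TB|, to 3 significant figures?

61.5

T is at the origin; TL is horizontal with |TL| = 28.7 and L on the −x side, so L = (-28.7, 0.00). Since A1 is tangent to TL there, PL ⟂ TL, so P = L + (0, -12.8) = (-28.7, -12.8). On A1, L sits at bearing 90° from P; a 72° counterclockwise sweep puts Z at bearing 162°, so Z = P + 12.8·(cos 162°, sin 162°) = (-40.9, -8.84). Tangency of A1 to ZB means the radius PZ is perpendicular to ZB, so ZB runs along (−sin 162°, cos 162°); with |ZB| = 28.7, B = (-49.7, -36.1). Then |TB| = |B − T| = 61.5.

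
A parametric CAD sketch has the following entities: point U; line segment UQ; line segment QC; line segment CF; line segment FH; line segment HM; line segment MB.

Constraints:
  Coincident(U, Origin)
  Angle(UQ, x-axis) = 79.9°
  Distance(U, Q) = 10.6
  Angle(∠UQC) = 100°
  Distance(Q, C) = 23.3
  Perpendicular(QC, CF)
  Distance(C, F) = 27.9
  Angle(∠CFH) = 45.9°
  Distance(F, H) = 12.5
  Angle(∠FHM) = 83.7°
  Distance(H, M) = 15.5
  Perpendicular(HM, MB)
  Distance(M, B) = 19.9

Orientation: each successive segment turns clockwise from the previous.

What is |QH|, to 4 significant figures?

23.96

QC is perpendicular to CF, so CF runs at -90.10°; with |CF| = 27.9, F = (25.11, -17.50). ∠CFH = 45.9° gives FH at 135.8° from the x-axis; with |FH| = 12.5, H = (16.15, -8.790). Then |QH| = |H − Q| = 23.96.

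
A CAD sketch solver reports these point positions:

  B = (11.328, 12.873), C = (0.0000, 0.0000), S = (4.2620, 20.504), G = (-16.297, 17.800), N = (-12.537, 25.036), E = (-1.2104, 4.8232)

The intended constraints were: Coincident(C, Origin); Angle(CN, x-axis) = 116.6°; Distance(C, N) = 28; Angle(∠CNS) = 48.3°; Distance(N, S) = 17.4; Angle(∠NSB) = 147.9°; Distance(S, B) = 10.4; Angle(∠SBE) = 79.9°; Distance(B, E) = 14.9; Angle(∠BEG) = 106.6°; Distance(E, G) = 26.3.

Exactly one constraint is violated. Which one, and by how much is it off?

Distance(E, G) = 26.3 — off by 6.40.

C = (0.00, 0.00) ✓; CN at 116.6° ✓; |CN| = 28.00 ✓; ∠CNS = 48.30° ✓; |NS| = 17.40 ✓; ∠NSB = 147.9° ✓; |SB| = 10.40 ✓; ∠SBE = 79.90° ✓; |BE| = 14.90 ✓; ∠BEG = 106.6° ✓; |EG| = 19.90 ✗.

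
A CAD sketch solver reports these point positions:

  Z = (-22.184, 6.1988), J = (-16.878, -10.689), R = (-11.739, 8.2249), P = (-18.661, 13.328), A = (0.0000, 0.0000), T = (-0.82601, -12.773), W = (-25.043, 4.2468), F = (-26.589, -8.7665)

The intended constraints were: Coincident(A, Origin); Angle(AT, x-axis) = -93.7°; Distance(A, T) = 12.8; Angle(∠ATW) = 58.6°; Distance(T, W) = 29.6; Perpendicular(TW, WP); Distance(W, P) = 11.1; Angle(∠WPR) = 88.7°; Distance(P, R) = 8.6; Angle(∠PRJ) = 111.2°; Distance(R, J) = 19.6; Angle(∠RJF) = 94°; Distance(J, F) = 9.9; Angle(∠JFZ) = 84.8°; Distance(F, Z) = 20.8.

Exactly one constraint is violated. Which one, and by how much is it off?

Distance(F, Z) = 20.8 — off by 5.20.

A = (0.00, 0.00) ✓; AT at -93.70° ✓; |AT| = 12.80 ✓; ∠ATW = 58.60° ✓; |TW| = 29.60 ✓; ∠(TW, WP) = 90.00° ✓; |WP| = 11.10 ✓; ∠WPR = 88.70° ✓; |PR| = 8.600 ✓; ∠PRJ = 111.2° ✓; |RJ| = 19.60 ✓; ∠RJF = 94.00° ✓; |JF| = 9.899 ✓; ∠JFZ = 84.80° ✓; |FZ| = 15.60 ✗.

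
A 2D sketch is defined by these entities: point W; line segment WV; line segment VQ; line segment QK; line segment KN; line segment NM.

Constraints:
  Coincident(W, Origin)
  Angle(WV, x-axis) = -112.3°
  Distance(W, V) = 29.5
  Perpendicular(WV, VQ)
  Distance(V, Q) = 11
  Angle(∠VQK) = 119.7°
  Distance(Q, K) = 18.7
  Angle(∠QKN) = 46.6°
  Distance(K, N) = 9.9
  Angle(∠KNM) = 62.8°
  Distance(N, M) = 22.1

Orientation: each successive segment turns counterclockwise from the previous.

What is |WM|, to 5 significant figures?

40.921

W is at the origin; WV runs at -112.3° with length 29.5, so V = (-11.194, -27.294). WV ⟂ VQ, so VQ runs at -22.300°; with |VQ| = 11.0, Q = (-1.0166, -31.468). ∠VQK = 119.7° gives QK at 38.000° from the x-axis; with |QK| = 18.7, K = (13.719, -19.955). ∠QKN = 46.6° gives KN at 171.40° from the x-axis; with |KN| = 9.9, N = (3.9305, -18.474). ∠KNM = 62.8° gives NM at -71.400° from the x-axis; with |NM| = 22.1, M = (10.979, -39.420). Then |WM| = |M − W| = 40.921.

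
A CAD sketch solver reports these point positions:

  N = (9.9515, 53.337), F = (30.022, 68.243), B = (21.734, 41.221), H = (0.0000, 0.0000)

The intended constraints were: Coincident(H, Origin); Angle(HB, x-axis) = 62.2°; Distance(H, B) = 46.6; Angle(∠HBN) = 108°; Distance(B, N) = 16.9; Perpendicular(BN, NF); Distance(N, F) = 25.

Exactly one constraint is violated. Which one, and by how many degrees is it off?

Perpendicular(BN, NF) — off by 7.60°.

H = (0.00, 0.00) ✓; HB at 62.20° ✓; |HB| = 46.60 ✓; ∠HBN = 108.0° ✓; |BN| = 16.90 ✓; ∠(BN, NF) = 97.60° ✗; |NF| = 25.00 ✓.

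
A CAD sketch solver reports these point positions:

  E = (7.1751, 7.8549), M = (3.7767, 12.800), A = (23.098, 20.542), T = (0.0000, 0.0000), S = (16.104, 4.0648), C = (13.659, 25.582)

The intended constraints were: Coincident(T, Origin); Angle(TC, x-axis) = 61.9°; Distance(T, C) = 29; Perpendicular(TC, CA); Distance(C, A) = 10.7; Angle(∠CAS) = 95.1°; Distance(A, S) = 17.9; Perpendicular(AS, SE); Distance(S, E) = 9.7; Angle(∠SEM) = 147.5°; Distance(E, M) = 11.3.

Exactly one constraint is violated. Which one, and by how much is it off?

Distance(E, M) = 11.3 — off by 5.30.

T = (0.00, 0.00) ✓; TC at 61.90° ✓; |TC| = 29.00 ✓; ∠(TC, CA) = 90.00° ✓; |CA| = 10.70 ✓; ∠CAS = 95.10° ✓; |AS| = 17.90 ✓; ∠(AS, SE) = 90.00° ✓; |SE| = 9.700 ✓; ∠SEM = 147.5° ✓; |EM| = 6.000 ✗.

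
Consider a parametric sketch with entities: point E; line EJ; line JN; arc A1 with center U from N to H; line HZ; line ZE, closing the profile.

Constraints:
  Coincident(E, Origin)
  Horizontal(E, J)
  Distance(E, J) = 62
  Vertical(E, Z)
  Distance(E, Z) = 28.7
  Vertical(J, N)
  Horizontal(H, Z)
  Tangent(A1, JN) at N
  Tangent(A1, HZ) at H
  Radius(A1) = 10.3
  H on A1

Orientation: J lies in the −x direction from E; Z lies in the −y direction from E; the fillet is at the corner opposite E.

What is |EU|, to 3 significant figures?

54.9

E is at the origin; EJ is horizontal with |EJ| = 62.0 and J on the −x side, so J = (-62.0, 0.00). EZ is vertical with |EZ| = 28.7 and Z on the −y side, so Z = (0.00, -28.7). The virtual corner opposite E is at (-62.0, -28.7). Since A1 is tangent to JN there, UN ⟂ JN and since A1 is tangent to HZ there, UH ⟂ HZ, with radius 10.3, so the center U sits 10.3 in from both sides at U = (-51.7, -18.4). Then |EU| = |U − E| = 54.9.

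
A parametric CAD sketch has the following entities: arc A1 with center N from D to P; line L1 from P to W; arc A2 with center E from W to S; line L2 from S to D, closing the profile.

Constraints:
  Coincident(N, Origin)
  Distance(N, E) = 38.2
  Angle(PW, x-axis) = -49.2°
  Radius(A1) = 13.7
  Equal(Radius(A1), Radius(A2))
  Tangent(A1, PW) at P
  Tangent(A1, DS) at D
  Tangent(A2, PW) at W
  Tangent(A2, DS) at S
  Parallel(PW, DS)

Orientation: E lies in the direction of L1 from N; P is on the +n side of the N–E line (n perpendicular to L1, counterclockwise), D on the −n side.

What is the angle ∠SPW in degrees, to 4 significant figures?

35.65°

The slot axis is L1's direction at -49.2°, so u = (cos -49.2°, sin -49.2°) = (0.6534, -0.7570) and n = (−sin -49.2°, cos -49.2°) = (0.7570, 0.6534). N is at the origin and E lies 38.2 along u from N, so E = 38.2·u = (24.96, -28.92). Tangency of A1 to both parallel lines with radius 13.7 puts P and D at N ± 13.7·n: P = (10.37, 8.952), D = (-10.37, -8.952). Equal radii place W and S the same way about E: W = E + 13.7·n = (35.33, -19.97), S = E − 13.7·n = (14.59, -37.87). Then cos ∠SPW = PS·PW / (|PS||PW|), giving 35.65°.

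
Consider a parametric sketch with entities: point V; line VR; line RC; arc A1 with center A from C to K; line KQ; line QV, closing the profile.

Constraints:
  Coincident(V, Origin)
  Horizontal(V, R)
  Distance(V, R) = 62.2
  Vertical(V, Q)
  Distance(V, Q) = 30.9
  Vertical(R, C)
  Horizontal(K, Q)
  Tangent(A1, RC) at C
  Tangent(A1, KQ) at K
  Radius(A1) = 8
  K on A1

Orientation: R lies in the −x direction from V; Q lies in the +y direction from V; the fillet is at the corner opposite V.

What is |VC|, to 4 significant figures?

66.28

V is at the origin; VR is horizontal with |VR| = 62.2 and R on the −x side, so R = (-62.20, 0.000). VQ is vertical with |VQ| = 30.9 and Q on the +y side, so Q = (0.000, 30.90). The virtual corner opposite V is at (-62.20, 30.90). A1 meets RC tangentially, so AC is at right angles to RC and tangency of A1 to KQ means the radius AK is perpendicular to KQ, with radius 8.0, so the center A sits 8.0 in from both sides at A = (-54.20, 22.90). That places the tangent points at C = (-62.20, 22.90) on RC and K = (-54.20, 30.90) on KQ. Then |VC| = |C − V| = 66.28.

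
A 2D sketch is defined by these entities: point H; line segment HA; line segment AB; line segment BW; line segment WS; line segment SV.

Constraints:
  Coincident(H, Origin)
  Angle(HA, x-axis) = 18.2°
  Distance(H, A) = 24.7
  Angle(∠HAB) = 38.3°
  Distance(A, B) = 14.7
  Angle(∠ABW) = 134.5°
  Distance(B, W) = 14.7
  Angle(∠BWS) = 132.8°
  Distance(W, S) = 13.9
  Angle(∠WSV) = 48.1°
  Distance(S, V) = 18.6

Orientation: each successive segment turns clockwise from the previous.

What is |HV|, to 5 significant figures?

9.1944

∠BWS = 132.8° gives WS at 143.80° from the x-axis; with |WS| = 13.9, S = (-10.296, 0.86108). ∠WSV = 48.1° gives SV at 11.900° from the x-axis; with |SV| = 18.6, V = (7.9044, 4.6965). Then |HV| = |V − H| = 9.1944.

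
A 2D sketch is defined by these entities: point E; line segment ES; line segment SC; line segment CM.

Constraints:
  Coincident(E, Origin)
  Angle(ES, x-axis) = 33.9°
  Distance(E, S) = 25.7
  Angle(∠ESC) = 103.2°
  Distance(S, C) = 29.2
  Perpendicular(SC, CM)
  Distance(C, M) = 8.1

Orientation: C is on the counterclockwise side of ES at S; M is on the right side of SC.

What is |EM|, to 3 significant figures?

48.2

∠ESC = 103.2°, so SC runs at 33.9° + (180° − 103.2°) = 111° from the x-axis; with |SC| = 29.2, C = S + 29.2·(cos 111°, sin 111°) = (11.0, 41.6). The perpendicularity gives CM at right angles to SC; with |CM| = 8.1 on the right of SC, M = C + 8.1·(0.935, 0.353) = (18.6, 44.5). Then |EM| = |M − E| = 48.2.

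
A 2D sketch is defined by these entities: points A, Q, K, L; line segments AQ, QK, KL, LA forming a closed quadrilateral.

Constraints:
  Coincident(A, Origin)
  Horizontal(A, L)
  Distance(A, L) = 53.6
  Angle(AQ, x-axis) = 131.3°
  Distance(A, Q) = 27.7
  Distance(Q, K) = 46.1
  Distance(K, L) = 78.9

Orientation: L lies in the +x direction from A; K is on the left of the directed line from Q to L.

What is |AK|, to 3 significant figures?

61.4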